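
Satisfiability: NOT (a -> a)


Check all 2 assignments over {a}:
a | φ
-----
F | F
T | F
No assignment makes the formula true.

Unsatisfiable.


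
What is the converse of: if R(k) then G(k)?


The converse of (P → Q) is (Q → P). It is not in general equivalent to the original.
Here P = 'R(k)' and Q = 'G(k)'.

If G(k), then R(k).


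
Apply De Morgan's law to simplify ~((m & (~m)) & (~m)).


De Morgan: the negation of a conjunction is the disjunction of the negations.
Distribute ~ across &, flipping it to |, and negate each literal.

((~m) | m) | m


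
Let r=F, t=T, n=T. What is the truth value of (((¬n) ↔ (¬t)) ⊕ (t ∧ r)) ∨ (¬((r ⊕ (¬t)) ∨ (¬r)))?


Substitute r=F, t=T, n=T:
… (earlier sub-steps elided)
¬t = F
(¬n) ↔ (¬t) = F ↔ F = T
t ∧ r = T ∧ F = F
((¬n) ↔ (¬t)) ⊕ (t ∧ r) = T ⊕ F = T
¬t = F
r ⊕ (¬t) = F ⊕ F = F
¬r = T
(r ⊕ (¬t)) ∨ (¬r) = F ∨ T = T
¬((r ⊕ (¬t)) ∨ (¬r)) = F
(((¬n) ↔ (¬t)) ⊕ (t ∧ r)) ∨ (¬((r ⊕ (¬t)) ∨ (¬r))) = T ∨ F = T

T


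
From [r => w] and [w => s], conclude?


Hypothetical syllogism: from (P → Q) and (Q → R), infer (P → R).
Chain the two implications through the shared middle term 'w'.

r => s


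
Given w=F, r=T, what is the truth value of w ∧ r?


Conjunction is true only when both operands are true.
Substitute: w=F, r=T.
F ∧ T evaluates to F.

F


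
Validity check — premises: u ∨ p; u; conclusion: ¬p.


This is affirming a disjunct (fallacy). There exist truth assignments where the premises are all true but the conclusion is false.

Invalid.


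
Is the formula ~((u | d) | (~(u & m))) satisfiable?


Check all 8 assignments over {d, m, u}:
d | m | u | φ
-------------
False | False | False | False
True | False | False | False
False | True | False | False
True | True | False | False
False | False | True | False
True | False | True | False
False | True | True | False
True | True | True | False
No assignment makes the formula true.

Unsatisfiable.


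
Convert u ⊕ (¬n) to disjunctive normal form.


Step 1: u ⊕ (¬n) is true exactly when they disagree: (u ∧ ¬(¬n)) ∨ (¬u ∧ (¬n)).
Step 2: Eliminate any double negations (¬¬X = X).

(u ∧ n) ∨ ((¬u) ∧ (¬n))


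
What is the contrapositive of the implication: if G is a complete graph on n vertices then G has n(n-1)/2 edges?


The contrapositive of (P → Q) is (¬Q → ¬P); it is logically equivalent to the original.
Here P = 'G is a complete graph on n vertices' and Q = 'G has n(n-1)/2 edges'.

If not (G has n(n-1)/2 edges), then not (G is a complete graph on n vertices).


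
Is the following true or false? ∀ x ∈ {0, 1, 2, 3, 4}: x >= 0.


Evaluate the predicate on each element: 0:T, 1:T, 2:T, 3:T, 4:T.
Every element satisfies the predicate.

T


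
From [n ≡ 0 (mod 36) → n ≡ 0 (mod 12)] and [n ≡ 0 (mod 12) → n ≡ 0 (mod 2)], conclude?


Hypothetical syllogism: from (P → Q) and (Q → R), infer (P → R).
Chain the two implications through the shared middle term 'n ≡ 0 (mod 12)'.

n ≡ 0 (mod 36) → n ≡ 0 (mod 2)


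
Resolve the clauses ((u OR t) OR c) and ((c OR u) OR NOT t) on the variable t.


The clauses contain complementary literals t and NOTt.
Resolution eliminates this pair and disjoins the remaining literals (merging duplicates).

(u OR c)


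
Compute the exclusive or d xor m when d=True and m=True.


Exclusive or is true when exactly one operand is true.
Substitute: d=True, m=True.
True xor True evaluates to False.

False


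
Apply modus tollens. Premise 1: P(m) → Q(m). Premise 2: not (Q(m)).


Modus tollens: from (P → Q) and ¬Q, infer ¬P.
Q = 'Q(m)' is denied; since P → Q, P must also fail.

Not (P(m)).


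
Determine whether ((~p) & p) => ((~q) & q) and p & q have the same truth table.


Compare truth tables:
p | q | φ | ψ
-------------
False | False | True | False
True | False | True | False
False | True | True | False
True | True | True | True
They differ at row 1 (p=False, q=False): φ=True but ψ=False.

No, they are not logically equivalent.


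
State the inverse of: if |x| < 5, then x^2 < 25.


The inverse of (P → Q) is (¬P → ¬Q). It is equivalent to the converse, not to the original.
Here P = '|x| < 5' and Q = 'x^2 < 25'.

If not (|x| < 5), then not (x^2 < 25).


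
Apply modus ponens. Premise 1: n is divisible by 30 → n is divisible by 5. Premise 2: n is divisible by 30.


Modus ponens: from (P → Q) and P, infer Q.
P = 'n is divisible by 30' is asserted, and P → Q holds, so Q follows.

n is divisible by 5.


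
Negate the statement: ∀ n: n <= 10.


¬(∀ x: φ) = ∃ x: ¬φ, and ¬(∃ x: φ) = ∀ x: ¬φ.
Apply to the universal statement.

∃ n: ¬(n <= 10)


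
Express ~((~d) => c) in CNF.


Step 1: Rewrite (¬d) → c as ¬(¬d) ∨ c.
Step 2: Negate: ¬(¬(¬d) ∨ c) = (¬d) ∧ ¬c (De Morgan + double negation).

(~d) & (~c)


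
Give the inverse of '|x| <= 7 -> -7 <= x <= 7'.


The inverse of (P → Q) is (¬P → ¬Q). It is equivalent to the converse, not to the original.
Here P = '|x| <= 7' and Q = '-7 <= x <= 7'.

If not (|x| <= 7), then not (-7 <= x <= 7).


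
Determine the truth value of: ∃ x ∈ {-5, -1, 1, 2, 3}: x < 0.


Evaluate the predicate on each element: -5:T, -1:T, 1:F, 2:F, 3:F.
Witness x = -5 satisfies the predicate.

T


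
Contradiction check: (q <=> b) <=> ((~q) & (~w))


Truth table over {b, q, w}:
b | q | w | φ
-------------
False | False | False | True
True | False | False | False
False | True | False | True
True | True | False | False
False | False | True | False
True | False | True | True
False | True | True | True
True | True | True | False
Satisfying assignment at row 1: b=False, q=False, w=False gives True.

No, it is not a contradiction.


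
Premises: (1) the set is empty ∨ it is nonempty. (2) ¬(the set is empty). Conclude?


Disjunctive syllogism: from (P ∨ Q) and ¬P, infer Q.
One disjunct, 'the set is empty', is ruled out; the other must hold.

it is nonempty


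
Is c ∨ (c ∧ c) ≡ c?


Compare truth tables:
c | φ | ψ
---------
F | F | F
T | T | T
The columns φ and ψ agree on every row.

Yes, they are logically equivalent.


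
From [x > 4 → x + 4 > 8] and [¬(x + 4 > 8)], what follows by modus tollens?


Modus tollens: from (P → Q) and ¬Q, infer ¬P.
Q = 'x + 4 > 8' is denied; since P → Q, P must also fail.

Not (x > 4).


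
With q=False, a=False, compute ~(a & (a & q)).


Substitute q=False, a=False:
a & q = False & False = False
a & (a & q) = False & False = False
~(a & (a & q)) = True

True


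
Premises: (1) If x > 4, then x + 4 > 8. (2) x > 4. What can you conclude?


Modus ponens: from (P → Q) and P, infer Q.
P = 'x > 4' is asserted, and P → Q holds, so Q follows.

x + 4 > 8.


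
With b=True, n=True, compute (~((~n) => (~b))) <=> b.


Substitute b=True, n=True:
~n = False
~b = False
(~n) => (~b) = False => False = True
~((~n) => (~b)) = False
(~((~n) => (~b))) <=> b = False <=> True = False

False


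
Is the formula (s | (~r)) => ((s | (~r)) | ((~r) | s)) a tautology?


Build the truth table over {r, s}:
r | s | φ
---------
False | False | True
True | False | True
False | True | True
True | True | True
Every row evaluates to true.

Yes, it is a tautology.


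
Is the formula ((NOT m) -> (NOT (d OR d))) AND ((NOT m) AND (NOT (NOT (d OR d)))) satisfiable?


Check all 4 assignments over {d, m}:
d | m | φ
---------
F | F | F
T | F | F
F | T | F
T | T | F
No assignment makes the formula true.

Unsatisfiable.


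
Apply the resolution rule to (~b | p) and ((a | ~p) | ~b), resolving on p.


The clauses contain complementary literals p and ~p.
Resolution eliminates this pair and disjoins the remaining literals (merging duplicates).

(~b | a)


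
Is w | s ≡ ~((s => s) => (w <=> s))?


Compare truth tables:
s | w | φ | ψ
-------------
False | False | False | False
True | False | True | True
False | True | True | True
True | True | True | False
They differ at row 4 (s=True, w=True): φ=True but ψ=False.

No, they are not logically equivalent.


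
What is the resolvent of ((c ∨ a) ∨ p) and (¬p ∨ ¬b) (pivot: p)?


The clauses contain complementary literals p and ¬p.
Resolution eliminates this pair and disjoins the remaining literals (merging duplicates).

((c ∨ a) ∨ ¬b)


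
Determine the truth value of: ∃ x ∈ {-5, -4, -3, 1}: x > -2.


Evaluate the predicate on each element: -5:F, -4:F, -3:F, 1:T.
Witness x = 1 satisfies the predicate.

T


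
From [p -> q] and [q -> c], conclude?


Hypothetical syllogism: from (P → Q) and (Q → R), infer (P → R).
Chain the two implications through the shared middle term 'q'.

p -> c


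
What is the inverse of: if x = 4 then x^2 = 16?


The inverse of (P → Q) is (¬P → ¬Q). It is equivalent to the converse, not to the original.
Here P = 'x = 4' and Q = 'x^2 = 16'.

If not (x = 4), then not (x^2 = 16).


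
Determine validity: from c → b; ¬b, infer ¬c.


This matches the form of modus tollens: the conclusion follows in every model of the premises.

Valid.


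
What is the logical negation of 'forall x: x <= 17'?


¬(forall x: φ) = exists x: ¬φ, and ¬(exists x: φ) = forall x: ¬φ.
Apply to the universal statement.

exists x: ~(x <= 17)


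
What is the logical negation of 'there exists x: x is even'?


¬(for all x: φ) = there exists x: ¬φ, and ¬(there exists x: φ) = for all x: ¬φ.
Apply to the existential statement.

for all x: NOT(x is even)


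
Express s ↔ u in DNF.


Step 1: s ↔ u is true exactly when both agree: (s ∧ u) ∨ (¬s ∧ ¬u).

(s ∧ u) ∨ ((¬s) ∧ (¬u))


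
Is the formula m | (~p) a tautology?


Build the truth table over {m, p}:
m | p | φ
---------
False | False | True
True | False | True
False | True | False
True | True | True
Counterexample at row 3: with m=False, p=True, the formula is False.

No, it is not a tautology.


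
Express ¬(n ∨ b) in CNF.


Step 1: Apply De Morgan: ¬(n ∨ b) = ¬n ∧ ¬b.

(¬n) ∧ (¬b)


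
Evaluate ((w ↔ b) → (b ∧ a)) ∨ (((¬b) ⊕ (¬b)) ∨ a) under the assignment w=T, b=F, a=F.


Substitute w=T, b=F, a=F:
w ↔ b = T ↔ F = F
b ∧ a = F ∧ F = F
(w ↔ b) → (b ∧ a) = F → F = T
¬b = T
¬b = T
(¬b) ⊕ (¬b) = T ⊕ T = F
((¬b) ⊕ (¬b)) ∨ a = F ∨ F = F
((w ↔ b) → (b ∧ a)) ∨ (((¬b) ⊕ (¬b)) ∨ a) = T ∨ F = T

T


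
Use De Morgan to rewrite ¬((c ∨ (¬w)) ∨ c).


De Morgan: the negation of a disjunction is the conjunction of the negations.
Distribute ¬ across ∨, flipping it to ∧, and negate each literal.

((¬c) ∧ w) ∧ (¬c)


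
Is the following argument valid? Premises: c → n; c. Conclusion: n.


This matches the form of modus ponens: the conclusion follows in every model of the premises.

Valid.


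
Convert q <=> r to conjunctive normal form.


Step 1: Rewrite q ↔ r as (q → r) ∧ (r → q).
Step 2: Rewrite each implication as a disjunction.

((~q) | r) & ((~r) | q)


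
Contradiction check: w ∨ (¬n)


Truth table over {n, w}:
n | w | φ
---------
F | F | T
T | F | F
F | T | T
T | T | T
Satisfying assignment at row 1: n=F, w=F gives T.

No, it is not a contradiction.


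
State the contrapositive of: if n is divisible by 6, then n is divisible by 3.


The contrapositive of (P → Q) is (¬Q → ¬P); it is logically equivalent to the original.
Here P = 'n is divisible by 6' and Q = 'n is divisible by 3'.

If not (n is divisible by 3), then not (n is divisible by 6).


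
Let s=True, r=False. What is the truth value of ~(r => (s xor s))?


Substitute s=True, r=False:
s xor s = True xor True = False
r => (s xor s) = False => False = True
~(r => (s xor s)) = False

False


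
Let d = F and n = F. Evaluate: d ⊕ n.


Exclusive or is true when exactly one operand is true.
Substitute: d=F, n=F.
F ⊕ F evaluates to F.

F


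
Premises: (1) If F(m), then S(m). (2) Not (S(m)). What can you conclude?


Modus tollens: from (P → Q) and ¬Q, infer ¬P.
Q = 'S(m)' is denied; since P → Q, P must also fail.

Not (F(m)).


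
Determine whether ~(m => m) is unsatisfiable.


Truth table over {m}:
m | φ
-----
False | False
True | False
Every row is false.

Yes, it is a contradiction.


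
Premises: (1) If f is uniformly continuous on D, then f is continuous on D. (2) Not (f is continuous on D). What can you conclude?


Modus tollens: from (P → Q) and ¬Q, infer ¬P.
Q = 'f is continuous on D' is denied; since P → Q, P must also fail.

Not (f is uniformly continuous on D).


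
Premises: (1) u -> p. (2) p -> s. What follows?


Hypothetical syllogism: from (P → Q) and (Q → R), infer (P → R).
Chain the two implications through the shared middle term 'p'.

u -> s


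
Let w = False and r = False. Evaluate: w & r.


Conjunction is true only when both operands are true.
Substitute: w=False, r=False.
False & False evaluates to False.

False


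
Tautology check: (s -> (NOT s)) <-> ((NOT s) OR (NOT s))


Build the truth table over {s}:
s | φ
-----
F | T
T | T
Every row evaluates to true.

Yes, it is a tautology.


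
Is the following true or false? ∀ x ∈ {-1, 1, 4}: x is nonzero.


Evaluate the predicate on each element: -1:T, 1:T, 4:T.
Every element satisfies the predicate.

T


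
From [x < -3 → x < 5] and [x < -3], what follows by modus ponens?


Modus ponens: from (P → Q) and P, infer Q.
P = 'x < -3' is asserted, and P → Q holds, so Q follows.

x < 5.


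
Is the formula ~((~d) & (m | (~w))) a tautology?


Build the truth table over {d, m, w}:
d | m | w | φ
-------------
False | False | False | False
True | False | False | True
False | True | False | False
True | True | False | True
False | False | True | True
True | False | True | True
False | True | True | False
True | True | True | True
Counterexample at row 1: with d=False, m=False, w=False, the formula is False.

No, it is not a tautology.


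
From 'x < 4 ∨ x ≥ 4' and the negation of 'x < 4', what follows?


Disjunctive syllogism: from (P ∨ Q) and ¬P, infer Q.
One disjunct, 'x < 4', is ruled out; the other must hold.

x ≥ 4


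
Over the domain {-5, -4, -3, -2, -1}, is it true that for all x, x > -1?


Evaluate the predicate on each element: -5:F, -4:F, -3:F, -2:F, -1:F.
Counterexample x = -5 fails the predicate.

F


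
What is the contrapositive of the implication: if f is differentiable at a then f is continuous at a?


The contrapositive of (P → Q) is (¬Q → ¬P); it is logically equivalent to the original.
Here P = 'f is differentiable at a' and Q = 'f is continuous at a'.

If not (f is continuous at a), then not (f is differentiable at a).


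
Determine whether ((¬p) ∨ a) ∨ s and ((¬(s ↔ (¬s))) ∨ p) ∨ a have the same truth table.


Compare truth tables:
a | p | s | φ | ψ
-----------------
F | F | F | T | T
T | F | F | T | T
F | T | F | F | T
T | T | F | T | T
F | F | T | T | T
T | F | T | T | T
F | T | T | T | T
T | T | T | T | T
They differ at row 3 (a=F, p=T, s=F): φ=F but ψ=T.

No, they are not logically equivalent.


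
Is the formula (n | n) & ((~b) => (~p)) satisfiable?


Search for a satisfying assignment over {b, n, p}.
Try b=False, n=True, p=False: the formula evaluates to True.
A satisfying assignment exists.

Satisfiable.


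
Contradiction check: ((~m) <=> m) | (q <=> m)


Truth table over {m, q}:
m | q | φ
---------
False | False | True
True | False | False
False | True | False
True | True | True
Satisfying assignment at row 1: m=False, q=False gives True.

No, it is not a contradiction.


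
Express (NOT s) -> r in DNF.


Step 1: Rewrite (¬s) → r as ¬(¬s) ∨ r.
Step 2: Eliminate any double negations (¬¬X = X).

s OR r


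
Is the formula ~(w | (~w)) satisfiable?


Check all 2 assignments over {w}:
w | φ
-----
False | False
True | False
No assignment makes the formula true.

Unsatisfiable.


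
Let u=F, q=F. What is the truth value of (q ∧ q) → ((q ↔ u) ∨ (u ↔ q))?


Substitute u=F, q=F:
q ∧ q = F ∧ F = F
q ↔ u = F ↔ F = T
u ↔ q = F ↔ F = T
(q ↔ u) ∨ (u ↔ q) = T ∨ T = T
(q ∧ q) → ((q ↔ u) ∨ (u ↔ q)) = F → T = T

T


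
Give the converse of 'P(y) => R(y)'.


The converse of (P → Q) is (Q → P). It is not in general equivalent to the original.
Here P = 'P(y)' and Q = 'R(y)'.

If R(y), then P(y).


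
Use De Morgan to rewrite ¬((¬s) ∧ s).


De Morgan: the negation of a conjunction is the disjunction of the negations.
Distribute ¬ across ∧, flipping it to ∨, and negate each literal.

s ∨ (¬s)


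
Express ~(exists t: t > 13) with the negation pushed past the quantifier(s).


¬(forall x: φ) = exists x: ¬φ, and ¬(exists x: φ) = forall x: ¬φ.
Apply to the existential statement.

forall t: ~(t > 13)


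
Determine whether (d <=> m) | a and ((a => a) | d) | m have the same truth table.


Compare truth tables:
a | d | m | φ | ψ
-----------------
False | False | False | True | True
True | False | False | True | True
False | True | False | False | True
True | True | False | True | True
False | False | True | False | True
True | False | True | True | True
False | True | True | True | True
True | True | True | True | True
They differ at row 3 (a=False, d=True, m=False): φ=False but ψ=True.

No, they are not logically equivalent.


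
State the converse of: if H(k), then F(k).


The converse of (P → Q) is (Q → P). It is not in general equivalent to the original.
Here P = 'H(k)' and Q = 'F(k)'.

If F(k), then H(k).


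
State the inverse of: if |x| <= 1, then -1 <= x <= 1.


The inverse of (P → Q) is (¬P → ¬Q). It is equivalent to the converse, not to the original.
Here P = '|x| <= 1' and Q = '-1 <= x <= 1'.

If not (|x| <= 1), then not (-1 <= x <= 1).


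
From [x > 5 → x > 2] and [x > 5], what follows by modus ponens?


Modus ponens: from (P → Q) and P, infer Q.
P = 'x > 5' is asserted, and P → Q holds, so Q follows.

x > 2.


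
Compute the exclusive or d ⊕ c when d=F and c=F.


Exclusive or is true when exactly one operand is true.
Substitute: d=F, c=F.
F ⊕ F evaluates to F.

F


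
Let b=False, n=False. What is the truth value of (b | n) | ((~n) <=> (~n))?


Substitute b=False, n=False:
b | n = False | False = False
~n = True
~n = True
(~n) <=> (~n) = True <=> True = True
(b | n) | ((~n) <=> (~n)) = False | True = True

True


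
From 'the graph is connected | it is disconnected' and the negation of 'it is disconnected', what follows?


Disjunctive syllogism: from (P ∨ Q) and ¬P, infer Q.
One disjunct, 'it is disconnected', is ruled out; the other must hold.

the graph is connected


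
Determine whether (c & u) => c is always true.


Build the truth table over {c, u}:
c | u | φ
---------
False | False | True
True | False | True
False | True | True
True | True | True
Every row evaluates to true.

Yes, it is a tautology.


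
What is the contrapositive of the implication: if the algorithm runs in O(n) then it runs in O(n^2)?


The contrapositive of (P → Q) is (¬Q → ¬P); it is logically equivalent to the original.
Here P = 'the algorithm runs in O(n)' and Q = 'it runs in O(n^2)'.

If not (it runs in O(n^2)), then not (the algorithm runs in O(n)).


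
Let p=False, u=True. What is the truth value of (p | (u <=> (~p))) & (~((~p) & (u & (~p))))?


Substitute p=False, u=True:
~p = True
u <=> (~p) = True <=> True = True
p | (u <=> (~p)) = False | True = True
~p = True
~p = True
u & (~p) = True & True = True
(~p) & (u & (~p)) = True & True = True
~((~p) & (u & (~p))) = False
(p | (u <=> (~p))) & (~((~p) & (u & (~p)))) = True & False = False

False


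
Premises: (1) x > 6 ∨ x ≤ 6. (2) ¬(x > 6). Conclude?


Disjunctive syllogism: from (P ∨ Q) and ¬P, infer Q.
One disjunct, 'x > 6', is ruled out; the other must hold.

x ≤ 6


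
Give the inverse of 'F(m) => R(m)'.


The inverse of (P → Q) is (¬P → ¬Q). It is equivalent to the converse, not to the original.
Here P = 'F(m)' and Q = 'R(m)'.

If not (F(m)), then not (R(m)).


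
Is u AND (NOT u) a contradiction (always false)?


Truth table over {u}:
u | φ
-----
F | F
T | F
Every row is false.

Yes, it is a contradiction.


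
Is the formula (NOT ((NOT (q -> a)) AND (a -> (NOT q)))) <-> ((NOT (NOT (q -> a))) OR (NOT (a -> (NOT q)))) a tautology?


Build the truth table over {a, q}:
a | q | φ
---------
F | F | T
T | F | T
F | T | T
T | T | T
Every row evaluates to true.

Yes, it is a tautology.


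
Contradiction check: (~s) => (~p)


Truth table over {p, s}:
p | s | φ
---------
False | False | True
True | False | False
False | True | True
True | True | True
Satisfying assignment at row 1: p=False, s=False gives True.

No, it is not a contradiction.


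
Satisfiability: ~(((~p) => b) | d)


Search for a satisfying assignment over {b, d, p}.
Try b=False, d=False, p=False: the formula evaluates to True.
A satisfying assignment exists.

Satisfiable.


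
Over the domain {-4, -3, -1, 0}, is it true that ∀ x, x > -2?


Evaluate the predicate on each element: -4:F, -3:F, -1:T, 0:T.
Counterexample x = -4 fails the predicate.

F


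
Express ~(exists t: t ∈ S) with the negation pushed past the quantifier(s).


¬(forall x: φ) = exists x: ¬φ, and ¬(exists x: φ) = forall x: ¬φ.
Apply to the existential statement.

forall t: ~(t ∈ S)


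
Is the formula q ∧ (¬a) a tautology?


Build the truth table over {a, q}:
a | q | φ
---------
F | F | F
T | F | F
F | T | T
T | T | F
Counterexample at row 1: with a=F, q=F, the formula is F.

No, it is not a tautology.


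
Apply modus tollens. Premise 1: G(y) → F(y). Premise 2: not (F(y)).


Modus tollens: from (P → Q) and ¬Q, infer ¬P.
Q = 'F(y)' is denied; since P → Q, P must also fail.

Not (G(y)).


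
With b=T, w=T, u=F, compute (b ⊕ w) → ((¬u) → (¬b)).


Substitute b=T, w=T, u=F:
b ⊕ w = T ⊕ T = F
¬u = T
¬b = F
(¬u) → (¬b) = T → F = F
(b ⊕ w) → ((¬u) → (¬b)) = F → F = T

T


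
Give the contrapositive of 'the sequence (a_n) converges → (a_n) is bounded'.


The contrapositive of (P → Q) is (¬Q → ¬P); it is logically equivalent to the original.
Here P = 'the sequence (a_n) converges' and Q = '(a_n) is bounded'.

If not ((a_n) is bounded), then not (the sequence (a_n) converges).


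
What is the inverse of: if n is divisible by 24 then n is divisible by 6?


The inverse of (P → Q) is (¬P → ¬Q). It is equivalent to the converse, not to the original.
Here P = 'n is divisible by 24' and Q = 'n is divisible by 6'.

If not (n is divisible by 24), then not (n is divisible by 6).


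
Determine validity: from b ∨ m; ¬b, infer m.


This matches the form of disjunctive syllogism: the conclusion follows in every model of the premises.

Valid.


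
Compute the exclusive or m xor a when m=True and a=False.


Exclusive or is true when exactly one operand is true.
Substitute: m=True, a=False.
True xor False evaluates to True.

True


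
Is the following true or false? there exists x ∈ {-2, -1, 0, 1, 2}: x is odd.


Evaluate the predicate on each element: -2:F, -1:T, 0:F, 1:T, 2:F.
Witness x = -1 satisfies the predicate.

T


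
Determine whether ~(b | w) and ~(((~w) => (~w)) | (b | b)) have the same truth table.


Compare truth tables:
b | w | φ | ψ
-------------
False | False | True | False
True | False | False | False
False | True | False | False
True | True | False | False
They differ at row 1 (b=False, w=False): φ=True but ψ=False.

No, they are not logically equivalent.


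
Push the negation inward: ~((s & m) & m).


De Morgan: the negation of a conjunction is the disjunction of the negations.
Distribute ~ across &, flipping it to |, and negate each literal.

((~s) | (~m)) | (~m)


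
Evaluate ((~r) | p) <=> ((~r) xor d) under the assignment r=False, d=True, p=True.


Substitute r=False, d=True, p=True:
~r = True
(~r) | p = True | True = True
~r = True
(~r) xor d = True xor True = False
((~r) | p) <=> ((~r) xor d) = True <=> False = False

False


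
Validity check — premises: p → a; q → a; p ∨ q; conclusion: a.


This matches the form of proof by cases: the conclusion follows in every model of the premises.

Valid.


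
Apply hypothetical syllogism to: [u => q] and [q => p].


Hypothetical syllogism: from (P → Q) and (Q → R), infer (P → R).
Chain the two implications through the shared middle term 'q'.

u => p


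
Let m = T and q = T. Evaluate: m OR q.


Disjunction is false only when both operands are false.
Substitute: m=T, q=T.
T OR T evaluates to T.

T


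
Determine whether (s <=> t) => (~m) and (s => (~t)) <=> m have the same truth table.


Compare truth tables:
m | s | t | φ | ψ
-----------------
False | False | False | True | False
True | False | False | False | True
False | True | False | True | False
True | True | False | True | True
False | False | True | True | False
True | False | True | True | True
False | True | True | True | True
True | True | True | False | False
They differ at row 1 (m=False, s=False, t=False): φ=True but ψ=False.

No, they are not logically equivalent.


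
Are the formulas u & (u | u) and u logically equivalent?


Compare truth tables:
u | φ | ψ
---------
False | False | False
True | True | True
The columns φ and ψ agree on every row.

Yes, they are logically equivalent.


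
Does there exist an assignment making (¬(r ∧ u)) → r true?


Search for a satisfying assignment over {r, u}.
Try r=T, u=F: the formula evaluates to T.
A satisfying assignment exists.

Satisfiable.


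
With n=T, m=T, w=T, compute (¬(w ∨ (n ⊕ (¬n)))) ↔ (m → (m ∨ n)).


Substitute n=T, m=T, w=T:
¬n = F
n ⊕ (¬n) = T ⊕ F = T
w ∨ (n ⊕ (¬n)) = T ∨ T = T
¬(w ∨ (n ⊕ (¬n))) = F
m ∨ n = T ∨ T = T
m → (m ∨ n) = T → T = T
(¬(w ∨ (n ⊕ (¬n)))) ↔ (m → (m ∨ n)) = F ↔ T = F

F


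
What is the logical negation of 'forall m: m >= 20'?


¬(forall x: φ) = exists x: ¬φ, and ¬(exists x: φ) = forall x: ¬φ.
Apply to the universal statement.

exists m: ~(m >= 20)


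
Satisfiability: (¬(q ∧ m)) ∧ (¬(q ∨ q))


Search for a satisfying assignment over {m, q}.
Try m=F, q=F: the formula evaluates to T.
A satisfying assignment exists.

Satisfiable.


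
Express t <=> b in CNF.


Step 1: Rewrite t ↔ b as (t → b) ∧ (b → t).
Step 2: Rewrite each implication as a disjunction.

((~t) | b) & ((~b) | t)


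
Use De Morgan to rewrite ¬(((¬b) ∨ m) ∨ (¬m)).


De Morgan: the negation of a disjunction is the conjunction of the negations.
Distribute ¬ across ∨, flipping it to ∧, and negate each literal.

(b ∧ (¬m)) ∧ m


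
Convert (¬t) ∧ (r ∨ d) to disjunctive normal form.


Step 1: Distribute ∧ over ∨: (¬t) ∧ (r ∨ d) = ((¬t) ∧ r) ∨ ((¬t) ∧ d).

((¬t) ∧ r) ∨ ((¬t) ∧ d)


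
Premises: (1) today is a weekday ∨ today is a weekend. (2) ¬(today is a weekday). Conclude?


Disjunctive syllogism: from (P ∨ Q) and ¬P, infer Q.
One disjunct, 'today is a weekday', is ruled out; the other must hold.

today is a weekend


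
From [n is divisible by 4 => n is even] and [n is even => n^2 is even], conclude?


Hypothetical syllogism: from (P → Q) and (Q → R), infer (P → R).
Chain the two implications through the shared middle term 'n is even'.

n is divisible by 4 => n^2 is even


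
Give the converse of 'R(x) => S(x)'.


The converse of (P → Q) is (Q → P). It is not in general equivalent to the original.
Here P = 'R(x)' and Q = 'S(x)'.

If S(x), then R(x).


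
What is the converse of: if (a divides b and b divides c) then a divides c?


The converse of (P → Q) is (Q → P). It is not in general equivalent to the original.
Here P = '(a divides b and b divides c)' and Q = 'a divides c'.

If a divides c, then (a divides b and b divides c).


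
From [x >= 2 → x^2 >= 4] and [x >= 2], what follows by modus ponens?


Modus ponens: from (P → Q) and P, infer Q.
P = 'x >= 2' is asserted, and P → Q holds, so Q follows.

x^2 >= 4.


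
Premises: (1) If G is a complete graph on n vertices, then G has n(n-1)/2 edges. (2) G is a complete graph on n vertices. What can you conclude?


Modus ponens: from (P → Q) and P, infer Q.
P = 'G is a complete graph on n vertices' is asserted, and P → Q holds, so Q follows.

G has n(n-1)/2 edges.


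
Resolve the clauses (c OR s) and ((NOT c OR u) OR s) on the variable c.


The clauses contain complementary literals c and NOTc.
Resolution eliminates this pair and disjoins the remaining literals (merging duplicates).

(s OR u)


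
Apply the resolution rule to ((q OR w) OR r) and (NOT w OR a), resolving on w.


The clauses contain complementary literals w and NOTw.
Resolution eliminates this pair and disjoins the remaining literals (merging duplicates).

((r OR q) OR a)


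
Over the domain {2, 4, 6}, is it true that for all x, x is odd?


Evaluate the predicate on each element: 2:F, 4:F, 6:F.
Counterexample x = 2 fails the predicate.

F


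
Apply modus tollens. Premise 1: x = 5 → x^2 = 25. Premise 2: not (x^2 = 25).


Modus tollens: from (P → Q) and ¬Q, infer ¬P.
Q = 'x^2 = 25' is denied; since P → Q, P must also fail.

Not (x = 5).


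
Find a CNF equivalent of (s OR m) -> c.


Step 1: Rewrite as ¬(s ∨ m) ∨ c = (¬s ∧ ¬m) ∨ c.
Step 2: Distribute ∨ over ∧.

((NOT s) OR c) AND ((NOT m) OR c)


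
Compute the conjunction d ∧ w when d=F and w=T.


Conjunction is true only when both operands are true.
Substitute: d=F, w=T.
F ∧ T evaluates to F.

F


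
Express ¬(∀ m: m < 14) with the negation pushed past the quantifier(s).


¬(∀ x: φ) = ∃ x: ¬φ, and ¬(∃ x: φ) = ∀ x: ¬φ.
Apply to the universal statement.

∃ m: ¬(m < 14)


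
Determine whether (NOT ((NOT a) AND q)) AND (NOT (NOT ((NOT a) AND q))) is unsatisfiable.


Truth table over {a, q}:
a | q | φ
---------
F | F | F
T | F | F
F | T | F
T | T | F
Every row is false.

Yes, it is a contradiction.


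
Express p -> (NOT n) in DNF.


Step 1: Rewrite p → (¬n) as ¬p ∨ (¬n).

(NOT p) OR (NOT n)


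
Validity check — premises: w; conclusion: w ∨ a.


This matches the form of disjunction introduction: the conclusion follows in every model of the premises.

Valid.


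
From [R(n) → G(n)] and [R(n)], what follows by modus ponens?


Modus ponens: from (P → Q) and P, infer Q.
P = 'R(n)' is asserted, and P → Q holds, so Q follows.

G(n).


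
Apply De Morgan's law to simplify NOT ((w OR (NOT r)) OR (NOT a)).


De Morgan: the negation of a disjunction is the conjunction of the negations.
Distribute NOT across OR, flipping it to AND, and negate each literal.

((NOT w) AND r) AND a


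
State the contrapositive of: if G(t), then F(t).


The contrapositive of (P → Q) is (¬Q → ¬P); it is logically equivalent to the original.
Here P = 'G(t)' and Q = 'F(t)'.

If not (F(t)), then not (G(t)).


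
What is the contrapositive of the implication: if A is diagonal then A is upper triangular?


The contrapositive of (P → Q) is (¬Q → ¬P); it is logically equivalent to the original.
Here P = 'A is diagonal' and Q = 'A is upper triangular'.

If not (A is upper triangular), then not (A is diagonal).


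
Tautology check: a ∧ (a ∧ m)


Build the truth table over {a, m}:
a | m | φ
---------
F | F | F
T | F | F
F | T | F
T | T | T
Counterexample at row 1: with a=F, m=F, the formula is F.

No, it is not a tautology.


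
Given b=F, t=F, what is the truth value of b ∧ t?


Conjunction is true only when both operands are true.
Substitute: b=F, t=F.
F ∧ F evaluates to F.

F


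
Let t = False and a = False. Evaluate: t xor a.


Exclusive or is true when exactly one operand is true.
Substitute: t=False, a=False.
False xor False evaluates to False.

False


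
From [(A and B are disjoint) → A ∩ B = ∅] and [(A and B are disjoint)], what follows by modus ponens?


Modus ponens: from (P → Q) and P, infer Q.
P = '(A and B are disjoint)' is asserted, and P → Q holds, so Q follows.

A ∩ B = ∅.


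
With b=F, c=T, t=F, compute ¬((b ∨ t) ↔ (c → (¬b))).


Substitute b=F, c=T, t=F:
b ∨ t = F ∨ F = F
¬b = T
c → (¬b) = T → T = T
(b ∨ t) ↔ (c → (¬b)) = F ↔ T = F
¬((b ∨ t) ↔ (c → (¬b))) = T

T


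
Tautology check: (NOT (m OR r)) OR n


Build the truth table over {m, n, r}:
m | n | r | φ
-------------
F | F | F | T
T | F | F | F
F | T | F | T
T | T | F | T
F | F | T | F
T | F | T | F
F | T | T | T
T | T | T | T
Counterexample at row 2: with m=T, n=F, r=F, the formula is F.

No, it is not a tautology.


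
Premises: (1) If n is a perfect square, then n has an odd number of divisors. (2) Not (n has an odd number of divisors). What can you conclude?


Modus tollens: from (P → Q) and ¬Q, infer ¬P.
Q = 'n has an odd number of divisors' is denied; since P → Q, P must also fail.

Not (n is a perfect square).


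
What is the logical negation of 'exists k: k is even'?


¬(forall x: φ) = exists x: ¬φ, and ¬(exists x: φ) = forall x: ¬φ.
Apply to the existential statement.

forall k: ~(k is even)


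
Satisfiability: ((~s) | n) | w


Search for a satisfying assignment over {n, s, w}.
Try n=False, s=False, w=False: the formula evaluates to True.
A satisfying assignment exists.

Satisfiable.


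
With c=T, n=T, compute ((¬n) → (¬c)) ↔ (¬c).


Substitute c=T, n=T:
¬n = F
¬c = F
(¬n) → (¬c) = F → F = T
¬c = F
((¬n) → (¬c)) ↔ (¬c) = T ↔ F = F

F


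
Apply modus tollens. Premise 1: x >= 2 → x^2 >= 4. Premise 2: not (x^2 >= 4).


Modus tollens: from (P → Q) and ¬Q, infer ¬P.
Q = 'x^2 >= 4' is denied; since P → Q, P must also fail.

Not (x >= 2).


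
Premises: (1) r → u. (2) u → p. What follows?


Hypothetical syllogism: from (P → Q) and (Q → R), infer (P → R).
Chain the two implications through the shared middle term 'u'.

r → p


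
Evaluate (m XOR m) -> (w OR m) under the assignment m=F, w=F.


Substitute m=F, w=F:
m XOR m = F XOR F = F
w OR m = F OR F = F
(m XOR m) -> (w OR m) = F -> F = T

T


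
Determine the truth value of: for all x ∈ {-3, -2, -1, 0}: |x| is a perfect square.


Evaluate the predicate on each element: -3:F, -2:F, -1:T, 0:T.
Counterexample x = -3 fails the predicate.

F


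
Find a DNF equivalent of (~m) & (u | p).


Step 1: Distribute ∧ over ∨: (¬m) ∧ (u ∨ p) = ((¬m) ∧ u) ∨ ((¬m) ∧ p).

((~m) & u) | ((~m) & p)


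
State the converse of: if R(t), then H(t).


The converse of (P → Q) is (Q → P). It is not in general equivalent to the original.
Here P = 'R(t)' and Q = 'H(t)'.

If H(t), then R(t).


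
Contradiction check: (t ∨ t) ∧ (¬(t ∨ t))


Truth table over {t}:
t | φ
-----
F | F
T | F
Every row is false.

Yes, it is a contradiction.


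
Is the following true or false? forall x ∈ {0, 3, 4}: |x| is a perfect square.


Evaluate the predicate on each element: 0:True, 3:False, 4:True.
Counterexample x = 3 fails the predicate.

False


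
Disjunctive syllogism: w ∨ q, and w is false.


Disjunctive syllogism: from (P ∨ Q) and ¬P, infer Q.
One disjunct, 'w', is ruled out; the other must hold.

q


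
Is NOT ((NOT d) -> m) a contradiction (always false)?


Truth table over {d, m}:
d | m | φ
---------
F | F | T
T | F | F
F | T | F
T | T | F
Satisfying assignment at row 1: d=F, m=F gives T.

No, it is not a contradiction.


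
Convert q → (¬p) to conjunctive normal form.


Step 1: Rewrite q → (¬p) as ¬q ∨ (¬p).

(¬q) ∨ (¬p)


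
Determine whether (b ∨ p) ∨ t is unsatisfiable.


Truth table over {b, p, t}:
b | p | t | φ
-------------
F | F | F | F
T | F | F | T
F | T | F | T
T | T | F | T
F | F | T | T
T | F | T | T
F | T | T | T
T | T | T | T
Satisfying assignment at row 2: b=T, p=F, t=F gives T.

No, it is not a contradiction.


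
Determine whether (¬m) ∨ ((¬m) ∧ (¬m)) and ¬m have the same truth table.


Compare truth tables:
m | φ | ψ
---------
F | T | T
T | F | F
The columns φ and ψ agree on every row.

Yes, they are logically equivalent.


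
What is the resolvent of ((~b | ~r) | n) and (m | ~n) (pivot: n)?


The clauses contain complementary literals n and ~n.
Resolution eliminates this pair and disjoins the remaining literals (merging duplicates).

((~r | ~b) | m)


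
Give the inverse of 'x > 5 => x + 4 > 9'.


The inverse of (P → Q) is (¬P → ¬Q). It is equivalent to the converse, not to the original.
Here P = 'x > 5' and Q = 'x + 4 > 9'.

If not (x > 5), then not (x + 4 > 9).


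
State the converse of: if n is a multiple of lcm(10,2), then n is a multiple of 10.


The converse of (P → Q) is (Q → P). It is not in general equivalent to the original.
Here P = 'n is a multiple of lcm(10,2)' and Q = 'n is a multiple of 10'.

If n is a multiple of 10, then n is a multiple of lcm(10,2).


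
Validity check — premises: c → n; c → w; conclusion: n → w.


This is (no valid rule). There exist truth assignments where the premises are all true but the conclusion is false.

Invalid.


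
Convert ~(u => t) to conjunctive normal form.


Step 1: Rewrite u → t as ¬u ∨ t.
Step 2: Negate: ¬(¬u ∨ t) = u ∧ ¬t (De Morgan + double negation).

u & (~t)


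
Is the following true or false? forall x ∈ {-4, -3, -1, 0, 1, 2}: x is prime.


Evaluate the predicate on each element: -4:False, -3:False, -1:False, 0:False, 1:False, 2:True.
Counterexample x = -4 fails the predicate.

False


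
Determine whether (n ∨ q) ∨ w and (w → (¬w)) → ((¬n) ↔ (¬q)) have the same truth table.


Compare truth tables:
n | q | w | φ | ψ
-----------------
F | F | F | F | T
T | F | F | T | F
F | T | F | T | F
T | T | F | T | T
F | F | T | T | T
T | F | T | T | T
F | T | T | T | T
T | T | T | T | T
They differ at row 1 (n=F, q=F, w=F): φ=F but ψ=T.

No, they are not logically equivalent.


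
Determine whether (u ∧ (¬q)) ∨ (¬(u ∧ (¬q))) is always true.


Build the truth table over {q, u}:
q | u | φ
---------
F | F | T
T | F | T
F | T | T
T | T | T
Every row evaluates to true.

Yes, it is a tautology.


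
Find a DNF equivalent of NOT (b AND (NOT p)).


Step 1: Apply De Morgan: ¬(b ∧ (¬p)) = ¬b ∨ ¬(¬p).
Step 2: Eliminate any double negations (¬¬X = X).

(NOT b) OR p


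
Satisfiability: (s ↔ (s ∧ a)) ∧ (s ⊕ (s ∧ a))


Check all 4 assignments over {a, s}:
a | s | φ
---------
F | F | F
T | F | F
F | T | F
T | T | F
No assignment makes the formula true.

Unsatisfiable.


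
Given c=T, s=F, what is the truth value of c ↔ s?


Biconditional is true when both operands have the same truth value.
Substitute: c=T, s=F.
T ↔ F evaluates to F.

F


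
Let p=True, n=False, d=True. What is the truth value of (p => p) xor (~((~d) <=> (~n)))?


Substitute p=True, n=False, d=True:
p => p = True => True = True
~d = False
~n = True
(~d) <=> (~n) = False <=> True = False
~((~d) <=> (~n)) = True
(p => p) xor (~((~d) <=> (~n))) = True xor True = False

False


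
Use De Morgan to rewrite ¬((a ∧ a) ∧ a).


De Morgan: the negation of a conjunction is the disjunction of the negations.
Distribute ¬ across ∧, flipping it to ∨, and negate each literal.

((¬a) ∨ (¬a)) ∨ (¬a)
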